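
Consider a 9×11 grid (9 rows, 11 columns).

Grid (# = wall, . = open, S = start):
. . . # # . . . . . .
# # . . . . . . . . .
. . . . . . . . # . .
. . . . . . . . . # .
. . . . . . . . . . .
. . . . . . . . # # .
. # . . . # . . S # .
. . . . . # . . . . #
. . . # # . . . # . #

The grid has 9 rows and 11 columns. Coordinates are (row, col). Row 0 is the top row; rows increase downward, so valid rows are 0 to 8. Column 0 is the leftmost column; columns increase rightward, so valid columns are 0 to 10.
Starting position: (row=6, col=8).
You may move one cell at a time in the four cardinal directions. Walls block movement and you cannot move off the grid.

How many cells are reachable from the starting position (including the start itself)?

Answer: Reachable cells: 82

Derivation:
BFS flood-fill from (row=6, col=8):
  Distance 0: (row=6, col=8)
  Distance 1: (row=6, col=7), (row=7, col=8)
  Distance 2: (row=5, col=7), (row=6, col=6), (row=7, col=7), (row=7, col=9)
  Distance 3: (row=4, col=7), (row=5, col=6), (row=7, col=6), (row=8, col=7), (row=8, col=9)
  Distance 4: (row=3, col=7), (row=4, col=6), (row=4, col=8), (row=5, col=5), (row=8, col=6)
  Distance 5: (row=2, col=7), (row=3, col=6), (row=3, col=8), (row=4, col=5), (row=4, col=9), (row=5, col=4), (row=8, col=5)
  Distance 6: (row=1, col=7), (row=2, col=6), (row=3, col=5), (row=4, col=4), (row=4, col=10), (row=5, col=3), (row=6, col=4)
  Distance 7: (row=0, col=7), (row=1, col=6), (row=1, col=8), (row=2, col=5), (row=3, col=4), (row=3, col=10), (row=4, col=3), (row=5, col=2), (row=5, col=10), (row=6, col=3), (row=7, col=4)
  Distance 8: (row=0, col=6), (row=0, col=8), (row=1, col=5), (row=1, col=9), (row=2, col=4), (row=2, col=10), (row=3, col=3), (row=4, col=2), (row=5, col=1), (row=6, col=2), (row=6, col=10), (row=7, col=3)
  Distance 9: (row=0, col=5), (row=0, col=9), (row=1, col=4), (row=1, col=10), (row=2, col=3), (row=2, col=9), (row=3, col=2), (row=4, col=1), (row=5, col=0), (row=7, col=2)
  Distance 10: (row=0, col=10), (row=1, col=3), (row=2, col=2), (row=3, col=1), (row=4, col=0), (row=6, col=0), (row=7, col=1), (row=8, col=2)
  Distance 11: (row=1, col=2), (row=2, col=1), (row=3, col=0), (row=7, col=0), (row=8, col=1)
  Distance 12: (row=0, col=2), (row=2, col=0), (row=8, col=0)
  Distance 13: (row=0, col=1)
  Distance 14: (row=0, col=0)
Total reachable: 82 (grid has 82 open cells total)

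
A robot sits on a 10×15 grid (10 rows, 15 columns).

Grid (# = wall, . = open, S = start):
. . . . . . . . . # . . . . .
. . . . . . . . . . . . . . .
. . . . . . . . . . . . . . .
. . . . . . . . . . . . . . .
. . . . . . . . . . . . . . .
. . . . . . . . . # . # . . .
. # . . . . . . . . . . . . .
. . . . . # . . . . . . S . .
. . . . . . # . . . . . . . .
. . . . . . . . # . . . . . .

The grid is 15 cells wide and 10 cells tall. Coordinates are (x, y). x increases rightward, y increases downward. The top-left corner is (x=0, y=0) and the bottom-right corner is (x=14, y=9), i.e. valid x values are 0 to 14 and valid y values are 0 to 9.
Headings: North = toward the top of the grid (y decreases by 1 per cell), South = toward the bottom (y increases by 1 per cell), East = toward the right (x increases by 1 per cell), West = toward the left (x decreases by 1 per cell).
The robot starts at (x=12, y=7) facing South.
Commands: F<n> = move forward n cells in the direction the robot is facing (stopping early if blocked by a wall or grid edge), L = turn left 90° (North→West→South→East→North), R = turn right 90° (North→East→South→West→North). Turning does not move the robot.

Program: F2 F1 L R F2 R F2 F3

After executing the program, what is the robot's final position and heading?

Answer: Final position: (x=9, y=9), facing West

Derivation:
Start: (x=12, y=7), facing South
  F2: move forward 2, now at (x=12, y=9)
  F1: move forward 0/1 (blocked), now at (x=12, y=9)
  L: turn left, now facing East
  R: turn right, now facing South
  F2: move forward 0/2 (blocked), now at (x=12, y=9)
  R: turn right, now facing West
  F2: move forward 2, now at (x=10, y=9)
  F3: move forward 1/3 (blocked), now at (x=9, y=9)
Final: (x=9, y=9), facing West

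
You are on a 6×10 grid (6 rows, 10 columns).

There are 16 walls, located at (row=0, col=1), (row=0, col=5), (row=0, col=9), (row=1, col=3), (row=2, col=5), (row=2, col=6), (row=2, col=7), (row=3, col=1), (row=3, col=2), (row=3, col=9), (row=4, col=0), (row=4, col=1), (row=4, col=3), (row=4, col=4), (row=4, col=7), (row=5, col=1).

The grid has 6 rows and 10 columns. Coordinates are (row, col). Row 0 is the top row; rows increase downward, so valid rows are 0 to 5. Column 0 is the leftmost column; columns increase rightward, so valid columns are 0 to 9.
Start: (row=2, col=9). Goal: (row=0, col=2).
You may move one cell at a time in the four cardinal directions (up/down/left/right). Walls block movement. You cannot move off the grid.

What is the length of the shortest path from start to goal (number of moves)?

Answer: Shortest path length: 9

Derivation:
BFS from (row=2, col=9) until reaching (row=0, col=2):
  Distance 0: (row=2, col=9)
  Distance 1: (row=1, col=9), (row=2, col=8)
  Distance 2: (row=1, col=8), (row=3, col=8)
  Distance 3: (row=0, col=8), (row=1, col=7), (row=3, col=7), (row=4, col=8)
  Distance 4: (row=0, col=7), (row=1, col=6), (row=3, col=6), (row=4, col=9), (row=5, col=8)
  Distance 5: (row=0, col=6), (row=1, col=5), (row=3, col=5), (row=4, col=6), (row=5, col=7), (row=5, col=9)
  Distance 6: (row=1, col=4), (row=3, col=4), (row=4, col=5), (row=5, col=6)
  Distance 7: (row=0, col=4), (row=2, col=4), (row=3, col=3), (row=5, col=5)
  Distance 8: (row=0, col=3), (row=2, col=3), (row=5, col=4)
  Distance 9: (row=0, col=2), (row=2, col=2), (row=5, col=3)  <- goal reached here
One shortest path (9 moves): (row=2, col=9) -> (row=2, col=8) -> (row=1, col=8) -> (row=1, col=7) -> (row=1, col=6) -> (row=1, col=5) -> (row=1, col=4) -> (row=0, col=4) -> (row=0, col=3) -> (row=0, col=2)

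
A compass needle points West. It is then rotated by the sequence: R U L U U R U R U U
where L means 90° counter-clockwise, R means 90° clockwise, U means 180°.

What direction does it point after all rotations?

Answer: Final heading: East

Derivation:
Start: West
  R (right (90° clockwise)) -> North
  U (U-turn (180°)) -> South
  L (left (90° counter-clockwise)) -> East
  U (U-turn (180°)) -> West
  U (U-turn (180°)) -> East
  R (right (90° clockwise)) -> South
  U (U-turn (180°)) -> North
  R (right (90° clockwise)) -> East
  U (U-turn (180°)) -> West
  U (U-turn (180°)) -> East
Final: East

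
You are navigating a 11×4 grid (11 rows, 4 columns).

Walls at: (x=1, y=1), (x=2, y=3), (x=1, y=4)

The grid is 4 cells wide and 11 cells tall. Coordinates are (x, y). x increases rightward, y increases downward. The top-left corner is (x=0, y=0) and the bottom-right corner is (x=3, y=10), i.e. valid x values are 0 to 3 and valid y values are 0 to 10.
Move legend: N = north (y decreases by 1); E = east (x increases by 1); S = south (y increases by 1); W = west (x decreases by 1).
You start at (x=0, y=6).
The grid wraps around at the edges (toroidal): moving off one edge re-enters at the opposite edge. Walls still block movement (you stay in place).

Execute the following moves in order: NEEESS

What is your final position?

Start: (x=0, y=6)
  N (north): (x=0, y=6) -> (x=0, y=5)
  E (east): (x=0, y=5) -> (x=1, y=5)
  E (east): (x=1, y=5) -> (x=2, y=5)
  E (east): (x=2, y=5) -> (x=3, y=5)
  S (south): (x=3, y=5) -> (x=3, y=6)
  S (south): (x=3, y=6) -> (x=3, y=7)
Final: (x=3, y=7)

Answer: Final position: (x=3, y=7)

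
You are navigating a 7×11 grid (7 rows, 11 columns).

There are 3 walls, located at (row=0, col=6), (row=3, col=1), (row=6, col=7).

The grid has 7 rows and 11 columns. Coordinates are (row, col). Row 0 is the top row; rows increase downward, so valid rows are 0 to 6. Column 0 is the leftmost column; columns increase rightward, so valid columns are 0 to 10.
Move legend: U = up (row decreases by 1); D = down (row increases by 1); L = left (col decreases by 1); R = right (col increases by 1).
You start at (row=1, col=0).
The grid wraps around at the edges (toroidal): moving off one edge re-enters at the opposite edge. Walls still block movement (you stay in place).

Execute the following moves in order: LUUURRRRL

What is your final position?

Answer: Final position: (row=5, col=2)

Derivation:
Start: (row=1, col=0)
  L (left): (row=1, col=0) -> (row=1, col=10)
  U (up): (row=1, col=10) -> (row=0, col=10)
  U (up): (row=0, col=10) -> (row=6, col=10)
  U (up): (row=6, col=10) -> (row=5, col=10)
  R (right): (row=5, col=10) -> (row=5, col=0)
  R (right): (row=5, col=0) -> (row=5, col=1)
  R (right): (row=5, col=1) -> (row=5, col=2)
  R (right): (row=5, col=2) -> (row=5, col=3)
  L (left): (row=5, col=3) -> (row=5, col=2)
Final: (row=5, col=2)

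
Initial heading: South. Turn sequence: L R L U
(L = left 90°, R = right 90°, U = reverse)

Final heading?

Start: South
  L (left (90° counter-clockwise)) -> East
  R (right (90° clockwise)) -> South
  L (left (90° counter-clockwise)) -> East
  U (U-turn (180°)) -> West
Final: West

Answer: Final heading: West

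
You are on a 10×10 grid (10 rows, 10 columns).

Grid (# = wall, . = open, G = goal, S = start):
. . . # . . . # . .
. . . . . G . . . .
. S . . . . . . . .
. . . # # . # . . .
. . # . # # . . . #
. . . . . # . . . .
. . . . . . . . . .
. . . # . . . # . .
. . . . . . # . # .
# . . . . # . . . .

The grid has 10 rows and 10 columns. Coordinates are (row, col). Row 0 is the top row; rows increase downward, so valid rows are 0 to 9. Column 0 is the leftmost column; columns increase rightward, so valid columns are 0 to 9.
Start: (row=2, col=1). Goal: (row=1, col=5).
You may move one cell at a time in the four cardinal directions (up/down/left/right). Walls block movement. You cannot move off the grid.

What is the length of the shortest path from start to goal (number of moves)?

Answer: Shortest path length: 5

Derivation:
BFS from (row=2, col=1) until reaching (row=1, col=5):
  Distance 0: (row=2, col=1)
  Distance 1: (row=1, col=1), (row=2, col=0), (row=2, col=2), (row=3, col=1)
  Distance 2: (row=0, col=1), (row=1, col=0), (row=1, col=2), (row=2, col=3), (row=3, col=0), (row=3, col=2), (row=4, col=1)
  Distance 3: (row=0, col=0), (row=0, col=2), (row=1, col=3), (row=2, col=4), (row=4, col=0), (row=5, col=1)
  Distance 4: (row=1, col=4), (row=2, col=5), (row=5, col=0), (row=5, col=2), (row=6, col=1)
  Distance 5: (row=0, col=4), (row=1, col=5), (row=2, col=6), (row=3, col=5), (row=5, col=3), (row=6, col=0), (row=6, col=2), (row=7, col=1)  <- goal reached here
One shortest path (5 moves): (row=2, col=1) -> (row=2, col=2) -> (row=2, col=3) -> (row=2, col=4) -> (row=2, col=5) -> (row=1, col=5)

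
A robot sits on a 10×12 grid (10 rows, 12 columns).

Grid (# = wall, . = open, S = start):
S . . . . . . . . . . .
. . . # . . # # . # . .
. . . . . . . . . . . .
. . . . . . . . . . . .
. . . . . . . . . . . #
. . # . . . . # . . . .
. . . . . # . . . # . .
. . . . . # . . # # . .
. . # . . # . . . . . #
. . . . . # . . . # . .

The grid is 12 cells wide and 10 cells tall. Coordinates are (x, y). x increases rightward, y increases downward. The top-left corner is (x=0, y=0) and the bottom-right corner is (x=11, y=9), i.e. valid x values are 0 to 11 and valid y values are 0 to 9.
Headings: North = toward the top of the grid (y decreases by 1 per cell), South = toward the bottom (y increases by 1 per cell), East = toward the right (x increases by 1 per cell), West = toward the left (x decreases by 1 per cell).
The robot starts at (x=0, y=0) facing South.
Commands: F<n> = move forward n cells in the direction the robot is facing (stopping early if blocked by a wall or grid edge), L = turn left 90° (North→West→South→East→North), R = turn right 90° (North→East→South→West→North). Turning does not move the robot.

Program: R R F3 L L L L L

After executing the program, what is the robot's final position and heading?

Answer: Final position: (x=0, y=0), facing West

Derivation:
Start: (x=0, y=0), facing South
  R: turn right, now facing West
  R: turn right, now facing North
  F3: move forward 0/3 (blocked), now at (x=0, y=0)
  L: turn left, now facing West
  L: turn left, now facing South
  L: turn left, now facing East
  L: turn left, now facing North
  L: turn left, now facing West
Final: (x=0, y=0), facing West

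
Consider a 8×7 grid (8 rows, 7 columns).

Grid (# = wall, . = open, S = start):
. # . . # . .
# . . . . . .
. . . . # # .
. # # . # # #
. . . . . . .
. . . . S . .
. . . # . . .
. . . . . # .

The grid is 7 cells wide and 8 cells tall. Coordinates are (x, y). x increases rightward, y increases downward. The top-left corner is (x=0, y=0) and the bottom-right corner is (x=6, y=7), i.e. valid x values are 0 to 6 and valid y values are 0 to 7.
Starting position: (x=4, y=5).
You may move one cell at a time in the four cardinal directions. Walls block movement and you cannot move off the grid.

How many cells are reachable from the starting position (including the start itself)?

Answer: Reachable cells: 43

Derivation:
BFS flood-fill from (x=4, y=5):
  Distance 0: (x=4, y=5)
  Distance 1: (x=4, y=4), (x=3, y=5), (x=5, y=5), (x=4, y=6)
  Distance 2: (x=3, y=4), (x=5, y=4), (x=2, y=5), (x=6, y=5), (x=5, y=6), (x=4, y=7)
  Distance 3: (x=3, y=3), (x=2, y=4), (x=6, y=4), (x=1, y=5), (x=2, y=6), (x=6, y=6), (x=3, y=7)
  Distance 4: (x=3, y=2), (x=1, y=4), (x=0, y=5), (x=1, y=6), (x=2, y=7), (x=6, y=7)
  Distance 5: (x=3, y=1), (x=2, y=2), (x=0, y=4), (x=0, y=6), (x=1, y=7)
  Distance 6: (x=3, y=0), (x=2, y=1), (x=4, y=1), (x=1, y=2), (x=0, y=3), (x=0, y=7)
  Distance 7: (x=2, y=0), (x=1, y=1), (x=5, y=1), (x=0, y=2)
  Distance 8: (x=5, y=0), (x=6, y=1)
  Distance 9: (x=6, y=0), (x=6, y=2)
Total reachable: 43 (grid has 44 open cells total)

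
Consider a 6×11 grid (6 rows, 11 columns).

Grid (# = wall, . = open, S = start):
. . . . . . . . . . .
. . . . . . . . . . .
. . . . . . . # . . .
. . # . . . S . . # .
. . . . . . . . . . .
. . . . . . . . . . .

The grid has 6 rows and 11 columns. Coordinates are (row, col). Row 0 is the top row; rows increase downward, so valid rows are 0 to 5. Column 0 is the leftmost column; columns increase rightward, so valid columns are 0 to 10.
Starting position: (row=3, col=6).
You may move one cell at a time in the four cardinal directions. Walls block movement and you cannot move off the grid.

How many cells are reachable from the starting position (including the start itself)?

Answer: Reachable cells: 63

Derivation:
BFS flood-fill from (row=3, col=6):
  Distance 0: (row=3, col=6)
  Distance 1: (row=2, col=6), (row=3, col=5), (row=3, col=7), (row=4, col=6)
  Distance 2: (row=1, col=6), (row=2, col=5), (row=3, col=4), (row=3, col=8), (row=4, col=5), (row=4, col=7), (row=5, col=6)
  Distance 3: (row=0, col=6), (row=1, col=5), (row=1, col=7), (row=2, col=4), (row=2, col=8), (row=3, col=3), (row=4, col=4), (row=4, col=8), (row=5, col=5), (row=5, col=7)
  Distance 4: (row=0, col=5), (row=0, col=7), (row=1, col=4), (row=1, col=8), (row=2, col=3), (row=2, col=9), (row=4, col=3), (row=4, col=9), (row=5, col=4), (row=5, col=8)
  Distance 5: (row=0, col=4), (row=0, col=8), (row=1, col=3), (row=1, col=9), (row=2, col=2), (row=2, col=10), (row=4, col=2), (row=4, col=10), (row=5, col=3), (row=5, col=9)
  Distance 6: (row=0, col=3), (row=0, col=9), (row=1, col=2), (row=1, col=10), (row=2, col=1), (row=3, col=10), (row=4, col=1), (row=5, col=2), (row=5, col=10)
  Distance 7: (row=0, col=2), (row=0, col=10), (row=1, col=1), (row=2, col=0), (row=3, col=1), (row=4, col=0), (row=5, col=1)
  Distance 8: (row=0, col=1), (row=1, col=0), (row=3, col=0), (row=5, col=0)
  Distance 9: (row=0, col=0)
Total reachable: 63 (grid has 63 open cells total)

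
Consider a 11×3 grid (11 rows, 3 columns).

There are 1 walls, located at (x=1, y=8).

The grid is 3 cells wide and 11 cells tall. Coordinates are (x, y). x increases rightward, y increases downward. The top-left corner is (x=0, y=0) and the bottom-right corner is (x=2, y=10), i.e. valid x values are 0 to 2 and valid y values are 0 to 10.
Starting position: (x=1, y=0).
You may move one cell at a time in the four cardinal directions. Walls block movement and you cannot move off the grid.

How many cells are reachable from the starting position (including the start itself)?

BFS flood-fill from (x=1, y=0):
  Distance 0: (x=1, y=0)
  Distance 1: (x=0, y=0), (x=2, y=0), (x=1, y=1)
  Distance 2: (x=0, y=1), (x=2, y=1), (x=1, y=2)
  Distance 3: (x=0, y=2), (x=2, y=2), (x=1, y=3)
  Distance 4: (x=0, y=3), (x=2, y=3), (x=1, y=4)
  Distance 5: (x=0, y=4), (x=2, y=4), (x=1, y=5)
  Distance 6: (x=0, y=5), (x=2, y=5), (x=1, y=6)
  Distance 7: (x=0, y=6), (x=2, y=6), (x=1, y=7)
  Distance 8: (x=0, y=7), (x=2, y=7)
  Distance 9: (x=0, y=8), (x=2, y=8)
  Distance 10: (x=0, y=9), (x=2, y=9)
  Distance 11: (x=1, y=9), (x=0, y=10), (x=2, y=10)
  Distance 12: (x=1, y=10)
Total reachable: 32 (grid has 32 open cells total)

Answer: Reachable cells: 32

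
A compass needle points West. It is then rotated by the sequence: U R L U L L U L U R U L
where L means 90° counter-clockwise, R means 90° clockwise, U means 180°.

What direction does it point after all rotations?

Start: West
  U (U-turn (180°)) -> East
  R (right (90° clockwise)) -> South
  L (left (90° counter-clockwise)) -> East
  U (U-turn (180°)) -> West
  L (left (90° counter-clockwise)) -> South
  L (left (90° counter-clockwise)) -> East
  U (U-turn (180°)) -> West
  L (left (90° counter-clockwise)) -> South
  U (U-turn (180°)) -> North
  R (right (90° clockwise)) -> East
  U (U-turn (180°)) -> West
  L (left (90° counter-clockwise)) -> South
Final: South

Answer: Final heading: South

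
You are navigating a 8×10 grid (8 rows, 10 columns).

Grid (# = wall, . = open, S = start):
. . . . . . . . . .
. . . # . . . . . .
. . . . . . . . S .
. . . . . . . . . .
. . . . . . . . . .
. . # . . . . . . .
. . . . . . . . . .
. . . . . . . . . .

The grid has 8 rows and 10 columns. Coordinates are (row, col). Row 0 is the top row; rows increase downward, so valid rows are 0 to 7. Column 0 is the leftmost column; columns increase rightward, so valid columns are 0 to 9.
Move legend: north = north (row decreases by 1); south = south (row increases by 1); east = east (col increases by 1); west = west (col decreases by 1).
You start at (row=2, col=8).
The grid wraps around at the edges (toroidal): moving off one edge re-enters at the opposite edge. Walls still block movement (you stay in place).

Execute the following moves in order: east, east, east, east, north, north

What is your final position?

Start: (row=2, col=8)
  east (east): (row=2, col=8) -> (row=2, col=9)
  east (east): (row=2, col=9) -> (row=2, col=0)
  east (east): (row=2, col=0) -> (row=2, col=1)
  east (east): (row=2, col=1) -> (row=2, col=2)
  north (north): (row=2, col=2) -> (row=1, col=2)
  north (north): (row=1, col=2) -> (row=0, col=2)
Final: (row=0, col=2)

Answer: Final position: (row=0, col=2)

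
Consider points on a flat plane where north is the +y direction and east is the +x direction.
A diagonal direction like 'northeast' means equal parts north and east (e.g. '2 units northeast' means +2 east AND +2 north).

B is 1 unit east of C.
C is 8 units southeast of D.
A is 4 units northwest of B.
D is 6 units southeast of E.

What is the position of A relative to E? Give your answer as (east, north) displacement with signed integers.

Place E at the origin (east=0, north=0).
  D is 6 units southeast of E: delta (east=+6, north=-6); D at (east=6, north=-6).
  C is 8 units southeast of D: delta (east=+8, north=-8); C at (east=14, north=-14).
  B is 1 unit east of C: delta (east=+1, north=+0); B at (east=15, north=-14).
  A is 4 units northwest of B: delta (east=-4, north=+4); A at (east=11, north=-10).
Therefore A relative to E: (east=11, north=-10).

Answer: A is at (east=11, north=-10) relative to E.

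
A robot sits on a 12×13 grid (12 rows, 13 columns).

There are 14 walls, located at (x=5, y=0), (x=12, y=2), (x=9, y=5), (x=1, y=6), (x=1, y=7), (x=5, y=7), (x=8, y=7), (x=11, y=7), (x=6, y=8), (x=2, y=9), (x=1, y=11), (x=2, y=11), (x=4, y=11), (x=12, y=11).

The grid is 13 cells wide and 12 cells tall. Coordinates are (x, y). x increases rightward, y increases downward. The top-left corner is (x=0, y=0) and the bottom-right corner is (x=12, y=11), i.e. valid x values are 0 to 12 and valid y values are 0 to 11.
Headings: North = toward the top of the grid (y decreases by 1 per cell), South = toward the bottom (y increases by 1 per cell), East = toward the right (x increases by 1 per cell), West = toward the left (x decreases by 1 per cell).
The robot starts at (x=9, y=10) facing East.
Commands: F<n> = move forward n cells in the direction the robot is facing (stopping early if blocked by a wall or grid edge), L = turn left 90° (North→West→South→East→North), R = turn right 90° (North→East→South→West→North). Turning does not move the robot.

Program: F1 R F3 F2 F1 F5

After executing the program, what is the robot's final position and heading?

Start: (x=9, y=10), facing East
  F1: move forward 1, now at (x=10, y=10)
  R: turn right, now facing South
  F3: move forward 1/3 (blocked), now at (x=10, y=11)
  F2: move forward 0/2 (blocked), now at (x=10, y=11)
  F1: move forward 0/1 (blocked), now at (x=10, y=11)
  F5: move forward 0/5 (blocked), now at (x=10, y=11)
Final: (x=10, y=11), facing South

Answer: Final position: (x=10, y=11), facing South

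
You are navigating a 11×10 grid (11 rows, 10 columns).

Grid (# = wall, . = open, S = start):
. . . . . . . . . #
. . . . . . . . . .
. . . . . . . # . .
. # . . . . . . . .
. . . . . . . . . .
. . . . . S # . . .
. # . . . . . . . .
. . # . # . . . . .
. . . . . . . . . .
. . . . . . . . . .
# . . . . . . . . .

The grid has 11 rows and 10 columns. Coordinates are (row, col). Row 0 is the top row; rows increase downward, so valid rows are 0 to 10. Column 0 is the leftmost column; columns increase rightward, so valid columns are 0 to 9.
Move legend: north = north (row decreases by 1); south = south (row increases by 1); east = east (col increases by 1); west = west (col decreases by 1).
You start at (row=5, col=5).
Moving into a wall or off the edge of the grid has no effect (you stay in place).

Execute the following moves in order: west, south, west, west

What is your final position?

Answer: Final position: (row=6, col=2)

Derivation:
Start: (row=5, col=5)
  west (west): (row=5, col=5) -> (row=5, col=4)
  south (south): (row=5, col=4) -> (row=6, col=4)
  west (west): (row=6, col=4) -> (row=6, col=3)
  west (west): (row=6, col=3) -> (row=6, col=2)
Final: (row=6, col=2)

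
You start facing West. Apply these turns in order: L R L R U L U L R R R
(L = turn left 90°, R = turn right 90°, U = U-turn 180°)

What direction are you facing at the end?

Answer: Final heading: North

Derivation:
Start: West
  L (left (90° counter-clockwise)) -> South
  R (right (90° clockwise)) -> West
  L (left (90° counter-clockwise)) -> South
  R (right (90° clockwise)) -> West
  U (U-turn (180°)) -> East
  L (left (90° counter-clockwise)) -> North
  U (U-turn (180°)) -> South
  L (left (90° counter-clockwise)) -> East
  R (right (90° clockwise)) -> South
  R (right (90° clockwise)) -> West
  R (right (90° clockwise)) -> North
Final: North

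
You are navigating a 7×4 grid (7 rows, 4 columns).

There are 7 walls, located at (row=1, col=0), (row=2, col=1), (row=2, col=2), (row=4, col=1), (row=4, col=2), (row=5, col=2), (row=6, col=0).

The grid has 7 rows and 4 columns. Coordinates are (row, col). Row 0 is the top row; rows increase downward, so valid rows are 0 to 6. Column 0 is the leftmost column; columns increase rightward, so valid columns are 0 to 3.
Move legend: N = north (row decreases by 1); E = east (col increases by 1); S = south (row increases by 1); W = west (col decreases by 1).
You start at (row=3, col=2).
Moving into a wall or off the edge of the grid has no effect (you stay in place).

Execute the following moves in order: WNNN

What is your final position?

Start: (row=3, col=2)
  W (west): (row=3, col=2) -> (row=3, col=1)
  [×3]N (north): blocked, stay at (row=3, col=1)
Final: (row=3, col=1)

Answer: Final position: (row=3, col=1)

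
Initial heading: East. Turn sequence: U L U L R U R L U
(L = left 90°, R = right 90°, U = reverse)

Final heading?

Start: East
  U (U-turn (180°)) -> West
  L (left (90° counter-clockwise)) -> South
  U (U-turn (180°)) -> North
  L (left (90° counter-clockwise)) -> West
  R (right (90° clockwise)) -> North
  U (U-turn (180°)) -> South
  R (right (90° clockwise)) -> West
  L (left (90° counter-clockwise)) -> South
  U (U-turn (180°)) -> North
Final: North

Answer: Final heading: North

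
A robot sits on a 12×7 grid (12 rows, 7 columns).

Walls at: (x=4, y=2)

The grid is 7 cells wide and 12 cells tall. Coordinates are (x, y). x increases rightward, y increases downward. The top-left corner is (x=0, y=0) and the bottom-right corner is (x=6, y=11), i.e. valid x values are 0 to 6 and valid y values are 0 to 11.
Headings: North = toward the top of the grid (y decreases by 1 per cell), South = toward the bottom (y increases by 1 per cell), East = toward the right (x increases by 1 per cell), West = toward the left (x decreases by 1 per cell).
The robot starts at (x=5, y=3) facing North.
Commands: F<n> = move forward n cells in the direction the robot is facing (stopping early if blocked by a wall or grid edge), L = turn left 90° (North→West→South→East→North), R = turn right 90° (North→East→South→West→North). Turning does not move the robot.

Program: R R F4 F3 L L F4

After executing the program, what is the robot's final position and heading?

Answer: Final position: (x=5, y=6), facing North

Derivation:
Start: (x=5, y=3), facing North
  R: turn right, now facing East
  R: turn right, now facing South
  F4: move forward 4, now at (x=5, y=7)
  F3: move forward 3, now at (x=5, y=10)
  L: turn left, now facing East
  L: turn left, now facing North
  F4: move forward 4, now at (x=5, y=6)
Final: (x=5, y=6), facing North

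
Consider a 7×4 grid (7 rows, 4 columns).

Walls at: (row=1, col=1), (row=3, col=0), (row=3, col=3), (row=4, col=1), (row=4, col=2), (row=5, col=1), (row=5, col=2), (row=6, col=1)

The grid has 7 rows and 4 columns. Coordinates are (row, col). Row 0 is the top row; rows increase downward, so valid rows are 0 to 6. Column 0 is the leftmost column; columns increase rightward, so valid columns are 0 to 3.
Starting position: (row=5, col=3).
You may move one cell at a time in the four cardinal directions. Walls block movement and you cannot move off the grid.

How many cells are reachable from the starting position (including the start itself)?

Answer: Reachable cells: 4

Derivation:
BFS flood-fill from (row=5, col=3):
  Distance 0: (row=5, col=3)
  Distance 1: (row=4, col=3), (row=6, col=3)
  Distance 2: (row=6, col=2)
Total reachable: 4 (grid has 20 open cells total)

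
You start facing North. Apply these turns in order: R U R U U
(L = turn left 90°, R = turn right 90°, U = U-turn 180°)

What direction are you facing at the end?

Answer: Final heading: North

Derivation:
Start: North
  R (right (90° clockwise)) -> East
  U (U-turn (180°)) -> West
  R (right (90° clockwise)) -> North
  U (U-turn (180°)) -> South
  U (U-turn (180°)) -> North
Final: North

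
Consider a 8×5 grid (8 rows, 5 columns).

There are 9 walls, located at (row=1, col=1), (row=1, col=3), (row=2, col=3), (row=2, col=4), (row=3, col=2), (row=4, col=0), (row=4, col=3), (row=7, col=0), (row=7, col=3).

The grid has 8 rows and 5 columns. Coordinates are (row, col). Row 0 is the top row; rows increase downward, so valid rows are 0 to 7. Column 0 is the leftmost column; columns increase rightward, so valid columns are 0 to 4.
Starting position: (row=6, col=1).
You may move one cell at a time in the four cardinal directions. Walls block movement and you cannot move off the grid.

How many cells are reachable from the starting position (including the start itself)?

Answer: Reachable cells: 31

Derivation:
BFS flood-fill from (row=6, col=1):
  Distance 0: (row=6, col=1)
  Distance 1: (row=5, col=1), (row=6, col=0), (row=6, col=2), (row=7, col=1)
  Distance 2: (row=4, col=1), (row=5, col=0), (row=5, col=2), (row=6, col=3), (row=7, col=2)
  Distance 3: (row=3, col=1), (row=4, col=2), (row=5, col=3), (row=6, col=4)
  Distance 4: (row=2, col=1), (row=3, col=0), (row=5, col=4), (row=7, col=4)
  Distance 5: (row=2, col=0), (row=2, col=2), (row=4, col=4)
  Distance 6: (row=1, col=0), (row=1, col=2), (row=3, col=4)
  Distance 7: (row=0, col=0), (row=0, col=2), (row=3, col=3)
  Distance 8: (row=0, col=1), (row=0, col=3)
  Distance 9: (row=0, col=4)
  Distance 10: (row=1, col=4)
Total reachable: 31 (grid has 31 open cells total)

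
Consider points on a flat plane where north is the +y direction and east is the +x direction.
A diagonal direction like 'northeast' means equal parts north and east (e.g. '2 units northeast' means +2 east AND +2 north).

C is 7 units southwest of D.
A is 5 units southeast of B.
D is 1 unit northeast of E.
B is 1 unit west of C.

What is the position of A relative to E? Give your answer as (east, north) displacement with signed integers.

Answer: A is at (east=-2, north=-11) relative to E.

Derivation:
Place E at the origin (east=0, north=0).
  D is 1 unit northeast of E: delta (east=+1, north=+1); D at (east=1, north=1).
  C is 7 units southwest of D: delta (east=-7, north=-7); C at (east=-6, north=-6).
  B is 1 unit west of C: delta (east=-1, north=+0); B at (east=-7, north=-6).
  A is 5 units southeast of B: delta (east=+5, north=-5); A at (east=-2, north=-11).
Therefore A relative to E: (east=-2, north=-11).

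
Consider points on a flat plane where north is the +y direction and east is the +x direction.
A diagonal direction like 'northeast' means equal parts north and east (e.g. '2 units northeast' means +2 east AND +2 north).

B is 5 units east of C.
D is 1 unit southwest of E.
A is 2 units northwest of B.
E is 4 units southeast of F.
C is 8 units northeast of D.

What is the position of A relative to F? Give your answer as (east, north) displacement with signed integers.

Answer: A is at (east=14, north=5) relative to F.

Derivation:
Place F at the origin (east=0, north=0).
  E is 4 units southeast of F: delta (east=+4, north=-4); E at (east=4, north=-4).
  D is 1 unit southwest of E: delta (east=-1, north=-1); D at (east=3, north=-5).
  C is 8 units northeast of D: delta (east=+8, north=+8); C at (east=11, north=3).
  B is 5 units east of C: delta (east=+5, north=+0); B at (east=16, north=3).
  A is 2 units northwest of B: delta (east=-2, north=+2); A at (east=14, north=5).
Therefore A relative to F: (east=14, north=5).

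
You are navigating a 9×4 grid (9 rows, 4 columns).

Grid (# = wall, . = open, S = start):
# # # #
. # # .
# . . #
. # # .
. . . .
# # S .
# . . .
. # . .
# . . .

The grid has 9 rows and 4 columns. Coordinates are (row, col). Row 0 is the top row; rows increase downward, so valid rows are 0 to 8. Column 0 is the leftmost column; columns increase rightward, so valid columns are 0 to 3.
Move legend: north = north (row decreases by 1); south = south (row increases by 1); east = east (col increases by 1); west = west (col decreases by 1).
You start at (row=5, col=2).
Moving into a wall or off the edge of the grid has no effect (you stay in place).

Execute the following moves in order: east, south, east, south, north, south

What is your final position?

Answer: Final position: (row=7, col=3)

Derivation:
Start: (row=5, col=2)
  east (east): (row=5, col=2) -> (row=5, col=3)
  south (south): (row=5, col=3) -> (row=6, col=3)
  east (east): blocked, stay at (row=6, col=3)
  south (south): (row=6, col=3) -> (row=7, col=3)
  north (north): (row=7, col=3) -> (row=6, col=3)
  south (south): (row=6, col=3) -> (row=7, col=3)
Final: (row=7, col=3)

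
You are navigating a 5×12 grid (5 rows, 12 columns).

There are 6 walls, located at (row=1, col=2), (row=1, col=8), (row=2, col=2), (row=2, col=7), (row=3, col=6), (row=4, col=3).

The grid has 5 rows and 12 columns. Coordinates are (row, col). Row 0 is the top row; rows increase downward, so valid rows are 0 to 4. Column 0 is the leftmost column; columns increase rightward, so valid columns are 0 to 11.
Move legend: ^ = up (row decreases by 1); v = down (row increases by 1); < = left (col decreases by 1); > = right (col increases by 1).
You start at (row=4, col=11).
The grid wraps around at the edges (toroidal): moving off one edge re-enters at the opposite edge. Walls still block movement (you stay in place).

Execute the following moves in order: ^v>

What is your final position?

Start: (row=4, col=11)
  ^ (up): (row=4, col=11) -> (row=3, col=11)
  v (down): (row=3, col=11) -> (row=4, col=11)
  > (right): (row=4, col=11) -> (row=4, col=0)
Final: (row=4, col=0)

Answer: Final position: (row=4, col=0)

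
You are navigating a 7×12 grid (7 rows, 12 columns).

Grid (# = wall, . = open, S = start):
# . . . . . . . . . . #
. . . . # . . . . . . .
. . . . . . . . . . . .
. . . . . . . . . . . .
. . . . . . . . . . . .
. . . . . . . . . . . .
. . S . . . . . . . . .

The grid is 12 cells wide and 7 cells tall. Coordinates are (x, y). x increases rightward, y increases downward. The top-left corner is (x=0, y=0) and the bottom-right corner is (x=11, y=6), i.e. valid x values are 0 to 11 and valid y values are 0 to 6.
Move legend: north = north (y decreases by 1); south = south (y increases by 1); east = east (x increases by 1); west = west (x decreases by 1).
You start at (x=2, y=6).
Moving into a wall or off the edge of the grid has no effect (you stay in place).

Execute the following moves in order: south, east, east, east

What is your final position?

Start: (x=2, y=6)
  south (south): blocked, stay at (x=2, y=6)
  east (east): (x=2, y=6) -> (x=3, y=6)
  east (east): (x=3, y=6) -> (x=4, y=6)
  east (east): (x=4, y=6) -> (x=5, y=6)
Final: (x=5, y=6)

Answer: Final position: (x=5, y=6)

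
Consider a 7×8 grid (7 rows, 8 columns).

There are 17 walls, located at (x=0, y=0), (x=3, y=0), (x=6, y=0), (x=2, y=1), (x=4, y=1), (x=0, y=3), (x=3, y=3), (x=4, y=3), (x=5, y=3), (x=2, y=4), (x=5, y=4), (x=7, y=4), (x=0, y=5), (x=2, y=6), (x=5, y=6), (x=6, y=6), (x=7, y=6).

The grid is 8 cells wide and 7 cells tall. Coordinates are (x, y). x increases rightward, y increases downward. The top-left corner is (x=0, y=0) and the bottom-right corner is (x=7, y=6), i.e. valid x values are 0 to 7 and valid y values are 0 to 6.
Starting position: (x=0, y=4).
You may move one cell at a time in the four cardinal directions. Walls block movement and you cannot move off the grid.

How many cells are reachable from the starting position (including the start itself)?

Answer: Reachable cells: 39

Derivation:
BFS flood-fill from (x=0, y=4):
  Distance 0: (x=0, y=4)
  Distance 1: (x=1, y=4)
  Distance 2: (x=1, y=3), (x=1, y=5)
  Distance 3: (x=1, y=2), (x=2, y=3), (x=2, y=5), (x=1, y=6)
  Distance 4: (x=1, y=1), (x=0, y=2), (x=2, y=2), (x=3, y=5), (x=0, y=6)
  Distance 5: (x=1, y=0), (x=0, y=1), (x=3, y=2), (x=3, y=4), (x=4, y=5), (x=3, y=6)
  Distance 6: (x=2, y=0), (x=3, y=1), (x=4, y=2), (x=4, y=4), (x=5, y=5), (x=4, y=6)
  Distance 7: (x=5, y=2), (x=6, y=5)
  Distance 8: (x=5, y=1), (x=6, y=2), (x=6, y=4), (x=7, y=5)
  Distance 9: (x=5, y=0), (x=6, y=1), (x=7, y=2), (x=6, y=3)
  Distance 10: (x=4, y=0), (x=7, y=1), (x=7, y=3)
  Distance 11: (x=7, y=0)
Total reachable: 39 (grid has 39 open cells total)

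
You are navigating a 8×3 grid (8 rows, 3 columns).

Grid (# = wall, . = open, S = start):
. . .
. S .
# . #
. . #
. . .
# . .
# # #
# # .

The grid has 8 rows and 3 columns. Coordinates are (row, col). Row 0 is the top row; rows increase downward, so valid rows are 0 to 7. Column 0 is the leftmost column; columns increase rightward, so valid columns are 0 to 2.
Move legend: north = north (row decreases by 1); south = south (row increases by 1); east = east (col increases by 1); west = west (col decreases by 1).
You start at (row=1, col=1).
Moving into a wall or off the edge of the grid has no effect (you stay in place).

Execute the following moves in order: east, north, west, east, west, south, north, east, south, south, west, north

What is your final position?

Start: (row=1, col=1)
  east (east): (row=1, col=1) -> (row=1, col=2)
  north (north): (row=1, col=2) -> (row=0, col=2)
  west (west): (row=0, col=2) -> (row=0, col=1)
  east (east): (row=0, col=1) -> (row=0, col=2)
  west (west): (row=0, col=2) -> (row=0, col=1)
  south (south): (row=0, col=1) -> (row=1, col=1)
  north (north): (row=1, col=1) -> (row=0, col=1)
  east (east): (row=0, col=1) -> (row=0, col=2)
  south (south): (row=0, col=2) -> (row=1, col=2)
  south (south): blocked, stay at (row=1, col=2)
  west (west): (row=1, col=2) -> (row=1, col=1)
  north (north): (row=1, col=1) -> (row=0, col=1)
Final: (row=0, col=1)

Answer: Final position: (row=0, col=1)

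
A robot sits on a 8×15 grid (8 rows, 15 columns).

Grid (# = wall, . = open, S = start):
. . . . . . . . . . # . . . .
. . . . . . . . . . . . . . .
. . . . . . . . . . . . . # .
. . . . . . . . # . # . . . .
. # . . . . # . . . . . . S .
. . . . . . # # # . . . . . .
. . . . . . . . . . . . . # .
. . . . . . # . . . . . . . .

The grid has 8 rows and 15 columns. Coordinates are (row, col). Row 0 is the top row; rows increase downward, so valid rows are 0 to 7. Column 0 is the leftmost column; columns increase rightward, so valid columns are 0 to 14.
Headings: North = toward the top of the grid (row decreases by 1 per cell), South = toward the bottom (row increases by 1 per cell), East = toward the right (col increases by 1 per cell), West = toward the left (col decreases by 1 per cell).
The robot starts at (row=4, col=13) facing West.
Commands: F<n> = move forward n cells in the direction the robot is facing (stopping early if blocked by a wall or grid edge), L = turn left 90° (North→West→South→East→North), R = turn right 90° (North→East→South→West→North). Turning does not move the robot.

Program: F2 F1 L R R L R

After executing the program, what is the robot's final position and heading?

Start: (row=4, col=13), facing West
  F2: move forward 2, now at (row=4, col=11)
  F1: move forward 1, now at (row=4, col=10)
  L: turn left, now facing South
  R: turn right, now facing West
  R: turn right, now facing North
  L: turn left, now facing West
  R: turn right, now facing North
Final: (row=4, col=10), facing North

Answer: Final position: (row=4, col=10), facing North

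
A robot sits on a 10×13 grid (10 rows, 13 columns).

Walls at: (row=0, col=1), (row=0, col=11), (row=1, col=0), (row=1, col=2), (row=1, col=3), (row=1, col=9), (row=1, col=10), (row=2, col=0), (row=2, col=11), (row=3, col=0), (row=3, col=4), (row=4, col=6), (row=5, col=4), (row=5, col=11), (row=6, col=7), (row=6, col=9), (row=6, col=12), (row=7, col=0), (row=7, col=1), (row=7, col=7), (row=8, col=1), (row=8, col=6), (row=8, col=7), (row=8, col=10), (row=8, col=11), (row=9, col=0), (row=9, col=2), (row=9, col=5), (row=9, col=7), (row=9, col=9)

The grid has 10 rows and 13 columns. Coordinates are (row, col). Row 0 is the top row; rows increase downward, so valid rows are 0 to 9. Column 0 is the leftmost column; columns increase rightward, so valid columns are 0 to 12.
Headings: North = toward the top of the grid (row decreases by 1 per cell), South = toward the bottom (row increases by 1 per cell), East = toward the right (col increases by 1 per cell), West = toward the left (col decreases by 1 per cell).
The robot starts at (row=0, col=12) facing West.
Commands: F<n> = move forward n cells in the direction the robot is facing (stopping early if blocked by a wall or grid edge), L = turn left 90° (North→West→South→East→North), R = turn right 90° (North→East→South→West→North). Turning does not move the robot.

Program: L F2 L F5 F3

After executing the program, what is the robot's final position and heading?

Start: (row=0, col=12), facing West
  L: turn left, now facing South
  F2: move forward 2, now at (row=2, col=12)
  L: turn left, now facing East
  F5: move forward 0/5 (blocked), now at (row=2, col=12)
  F3: move forward 0/3 (blocked), now at (row=2, col=12)
Final: (row=2, col=12), facing East

Answer: Final position: (row=2, col=12), facing East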